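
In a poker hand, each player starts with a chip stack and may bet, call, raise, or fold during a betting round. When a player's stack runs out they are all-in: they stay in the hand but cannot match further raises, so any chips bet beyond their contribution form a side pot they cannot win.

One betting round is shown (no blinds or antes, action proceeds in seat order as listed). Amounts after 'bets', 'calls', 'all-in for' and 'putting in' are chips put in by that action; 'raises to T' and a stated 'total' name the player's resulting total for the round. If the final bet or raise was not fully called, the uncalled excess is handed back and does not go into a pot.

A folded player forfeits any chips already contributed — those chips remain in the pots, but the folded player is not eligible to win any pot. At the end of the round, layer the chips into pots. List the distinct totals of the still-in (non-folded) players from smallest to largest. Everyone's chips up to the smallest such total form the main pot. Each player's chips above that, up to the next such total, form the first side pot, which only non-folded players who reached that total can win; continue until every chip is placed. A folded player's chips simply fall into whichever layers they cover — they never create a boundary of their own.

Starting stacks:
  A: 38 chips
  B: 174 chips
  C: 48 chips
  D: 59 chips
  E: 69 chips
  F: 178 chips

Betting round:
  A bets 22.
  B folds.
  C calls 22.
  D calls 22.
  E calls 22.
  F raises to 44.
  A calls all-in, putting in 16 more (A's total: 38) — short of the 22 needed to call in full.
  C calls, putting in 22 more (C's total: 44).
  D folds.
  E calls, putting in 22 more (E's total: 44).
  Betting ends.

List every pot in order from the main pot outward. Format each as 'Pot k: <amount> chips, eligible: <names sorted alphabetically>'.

Pot 1: 174 chips, eligible: A, C, E, F
Pot 2: 18 chips, eligible: C, E, F

Derivation:
Contributions: A=38, C=44, D=22, E=44, F=44
Folded: B, D
Pot levels (distinct totals of non-folded players): 38, 44
Layer 1-38: A 38 + C 38 + D 22 + E 38 + F 38 = 174 chips; eligible A, C, E, F
Layer 39-44: 6 each from C, E, F = 6*3 = 18 chips; eligible C, E, F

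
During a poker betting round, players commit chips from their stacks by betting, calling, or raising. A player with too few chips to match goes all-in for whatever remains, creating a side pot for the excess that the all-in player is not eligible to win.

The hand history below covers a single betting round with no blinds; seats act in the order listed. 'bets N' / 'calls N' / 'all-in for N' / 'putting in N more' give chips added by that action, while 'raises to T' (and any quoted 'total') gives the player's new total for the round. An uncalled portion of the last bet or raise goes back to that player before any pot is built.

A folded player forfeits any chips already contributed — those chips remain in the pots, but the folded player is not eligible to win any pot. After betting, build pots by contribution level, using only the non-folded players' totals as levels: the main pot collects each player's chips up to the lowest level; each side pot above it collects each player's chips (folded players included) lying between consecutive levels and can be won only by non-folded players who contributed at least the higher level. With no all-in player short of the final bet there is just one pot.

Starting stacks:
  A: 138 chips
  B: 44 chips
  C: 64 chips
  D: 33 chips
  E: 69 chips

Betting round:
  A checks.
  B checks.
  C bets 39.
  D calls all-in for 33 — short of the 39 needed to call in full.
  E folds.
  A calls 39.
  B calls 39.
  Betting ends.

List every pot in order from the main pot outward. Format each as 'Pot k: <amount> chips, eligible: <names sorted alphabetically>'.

Contributions: A=39, B=39, C=39, D=33
Folded: E
Pot levels (distinct totals of non-folded players): 33, 39
Layer 1-33: 33 each from A, B, C, D = 33*4 = 132 chips; eligible A, B, C, D
Layer 34-39: 6 each from A, B, C = 6*3 = 18 chips; eligible A, B, C

Pot 1: 132 chips, eligible: A, B, C, D
Pot 2: 18 chips, eligible: A, B, C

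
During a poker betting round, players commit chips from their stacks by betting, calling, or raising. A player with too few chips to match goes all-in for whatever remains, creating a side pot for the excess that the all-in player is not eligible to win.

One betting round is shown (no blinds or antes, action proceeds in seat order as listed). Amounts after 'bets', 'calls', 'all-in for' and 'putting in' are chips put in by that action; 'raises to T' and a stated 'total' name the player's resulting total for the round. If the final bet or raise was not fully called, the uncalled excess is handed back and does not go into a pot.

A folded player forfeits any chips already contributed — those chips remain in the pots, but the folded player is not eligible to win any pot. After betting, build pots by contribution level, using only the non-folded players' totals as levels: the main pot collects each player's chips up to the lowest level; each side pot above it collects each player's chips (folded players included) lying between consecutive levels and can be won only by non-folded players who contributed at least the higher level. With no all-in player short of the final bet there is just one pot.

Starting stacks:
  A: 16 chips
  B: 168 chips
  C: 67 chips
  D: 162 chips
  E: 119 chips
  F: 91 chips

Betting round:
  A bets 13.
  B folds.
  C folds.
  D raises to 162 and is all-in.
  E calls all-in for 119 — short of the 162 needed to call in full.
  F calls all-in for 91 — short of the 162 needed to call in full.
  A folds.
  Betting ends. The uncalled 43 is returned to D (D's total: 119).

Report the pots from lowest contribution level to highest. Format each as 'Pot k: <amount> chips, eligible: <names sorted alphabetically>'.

Contributions (after 43 returned to D): A=13, D=119, E=119, F=91
Folded: A, B, C
Pot levels (distinct totals of non-folded players): 91, 119
Layer 1-91: A 13 + D 91 + E 91 + F 91 = 286 chips; eligible D, E, F
Layer 92-119: 28 each from D, E = 28*2 = 56 chips; eligible D, E

Pot 1: 286 chips, eligible: D, E, F
Pot 2: 56 chips, eligible: D, E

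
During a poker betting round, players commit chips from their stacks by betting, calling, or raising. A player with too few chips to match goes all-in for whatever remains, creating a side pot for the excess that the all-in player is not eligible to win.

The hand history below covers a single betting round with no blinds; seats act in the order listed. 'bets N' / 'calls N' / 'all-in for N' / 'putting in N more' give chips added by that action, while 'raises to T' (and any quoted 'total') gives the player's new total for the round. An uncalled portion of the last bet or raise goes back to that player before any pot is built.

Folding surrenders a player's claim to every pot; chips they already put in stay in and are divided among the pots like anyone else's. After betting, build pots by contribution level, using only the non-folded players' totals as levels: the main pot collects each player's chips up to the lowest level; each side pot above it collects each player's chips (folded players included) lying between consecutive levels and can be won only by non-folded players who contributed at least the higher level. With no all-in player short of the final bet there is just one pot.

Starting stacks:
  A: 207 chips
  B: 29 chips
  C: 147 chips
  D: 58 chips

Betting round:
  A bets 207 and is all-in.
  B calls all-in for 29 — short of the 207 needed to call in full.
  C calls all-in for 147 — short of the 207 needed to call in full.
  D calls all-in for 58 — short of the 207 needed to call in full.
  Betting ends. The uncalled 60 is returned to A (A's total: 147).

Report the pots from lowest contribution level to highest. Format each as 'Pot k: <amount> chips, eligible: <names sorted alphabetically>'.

Contributions (after 60 returned to A): A=147, B=29, C=147, D=58
Pot levels (distinct totals of non-folded players): 29, 58, 147
Layer 1-29: 29 each from A, B, C, D = 29*4 = 116 chips; eligible A, B, C, D
Layer 30-58: 29 each from A, C, D = 29*3 = 87 chips; eligible A, C, D
Layer 59-147: 89 each from A, C = 89*2 = 178 chips; eligible A, C

Pot 1: 116 chips, eligible: A, B, C, D
Pot 2: 87 chips, eligible: A, C, D
Pot 3: 178 chips, eligible: A, C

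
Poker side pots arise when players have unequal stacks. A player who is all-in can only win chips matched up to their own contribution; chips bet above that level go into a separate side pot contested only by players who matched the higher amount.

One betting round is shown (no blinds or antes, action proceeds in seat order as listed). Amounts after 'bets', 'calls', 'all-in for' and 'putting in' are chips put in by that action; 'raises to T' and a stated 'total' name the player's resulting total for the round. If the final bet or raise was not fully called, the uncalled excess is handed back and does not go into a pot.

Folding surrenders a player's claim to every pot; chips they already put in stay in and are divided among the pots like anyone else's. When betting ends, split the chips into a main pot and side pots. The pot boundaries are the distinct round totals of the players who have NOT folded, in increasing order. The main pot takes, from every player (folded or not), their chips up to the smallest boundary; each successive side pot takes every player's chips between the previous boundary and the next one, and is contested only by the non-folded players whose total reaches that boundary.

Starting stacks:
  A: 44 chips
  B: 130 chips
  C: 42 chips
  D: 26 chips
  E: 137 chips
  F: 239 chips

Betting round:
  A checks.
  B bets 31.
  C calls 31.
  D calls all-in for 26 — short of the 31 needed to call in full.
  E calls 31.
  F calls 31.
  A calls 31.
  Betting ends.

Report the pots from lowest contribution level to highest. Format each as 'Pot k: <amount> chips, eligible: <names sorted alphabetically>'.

Contributions: A=31, B=31, C=31, D=26, E=31, F=31
Pot levels (distinct totals of non-folded players): 26, 31
Layer 1-26: 26 each from A, B, C, D, E, F = 26*6 = 156 chips; eligible A, B, C, D, E, F
Layer 27-31: 5 each from A, B, C, E, F = 5*5 = 25 chips; eligible A, B, C, E, F

Pot 1: 156 chips, eligible: A, B, C, D, E, F
Pot 2: 25 chips, eligible: A, B, C, E, F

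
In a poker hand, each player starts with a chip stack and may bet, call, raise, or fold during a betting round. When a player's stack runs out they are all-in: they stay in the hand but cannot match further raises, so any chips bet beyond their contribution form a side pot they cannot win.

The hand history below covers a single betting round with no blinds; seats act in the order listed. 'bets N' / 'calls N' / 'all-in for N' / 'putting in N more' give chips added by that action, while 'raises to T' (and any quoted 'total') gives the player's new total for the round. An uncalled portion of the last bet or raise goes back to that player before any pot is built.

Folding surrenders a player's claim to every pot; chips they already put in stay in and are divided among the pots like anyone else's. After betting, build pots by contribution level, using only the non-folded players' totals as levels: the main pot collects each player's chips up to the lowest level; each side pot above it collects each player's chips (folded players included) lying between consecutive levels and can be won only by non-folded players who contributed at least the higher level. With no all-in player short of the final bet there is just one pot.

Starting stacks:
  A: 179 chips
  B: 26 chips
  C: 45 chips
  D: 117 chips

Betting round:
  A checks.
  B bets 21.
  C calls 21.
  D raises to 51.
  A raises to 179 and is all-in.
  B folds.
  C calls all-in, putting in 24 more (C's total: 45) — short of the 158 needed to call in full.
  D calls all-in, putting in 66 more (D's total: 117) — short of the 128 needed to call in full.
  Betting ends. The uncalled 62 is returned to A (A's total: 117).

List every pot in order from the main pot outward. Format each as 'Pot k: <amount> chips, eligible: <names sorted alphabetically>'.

Pot 1: 156 chips, eligible: A, C, D
Pot 2: 144 chips, eligible: A, D

Derivation:
Contributions (after 62 returned to A): A=117, B=21, C=45, D=117
Folded: B
Pot levels (distinct totals of non-folded players): 45, 117
Layer 1-45: A 45 + B 21 + C 45 + D 45 = 156 chips; eligible A, C, D
Layer 46-117: 72 each from A, D = 72*2 = 144 chips; eligible A, D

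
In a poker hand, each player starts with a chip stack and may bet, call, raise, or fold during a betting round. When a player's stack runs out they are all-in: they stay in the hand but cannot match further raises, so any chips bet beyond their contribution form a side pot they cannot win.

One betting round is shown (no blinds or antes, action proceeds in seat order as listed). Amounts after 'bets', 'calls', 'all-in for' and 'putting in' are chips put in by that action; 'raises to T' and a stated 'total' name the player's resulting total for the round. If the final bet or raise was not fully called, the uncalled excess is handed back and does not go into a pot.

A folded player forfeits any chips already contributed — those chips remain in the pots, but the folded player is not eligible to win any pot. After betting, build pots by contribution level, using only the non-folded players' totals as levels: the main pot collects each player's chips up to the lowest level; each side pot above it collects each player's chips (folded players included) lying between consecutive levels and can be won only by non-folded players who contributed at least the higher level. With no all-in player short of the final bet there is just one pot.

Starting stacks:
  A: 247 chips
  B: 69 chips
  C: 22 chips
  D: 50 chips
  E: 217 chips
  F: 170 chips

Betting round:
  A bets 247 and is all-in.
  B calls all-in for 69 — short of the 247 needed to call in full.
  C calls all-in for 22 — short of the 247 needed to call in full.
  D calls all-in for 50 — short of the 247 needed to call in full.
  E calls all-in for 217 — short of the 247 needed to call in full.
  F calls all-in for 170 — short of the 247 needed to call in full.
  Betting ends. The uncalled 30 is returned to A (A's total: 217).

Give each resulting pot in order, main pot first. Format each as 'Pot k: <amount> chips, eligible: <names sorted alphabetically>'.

Contributions (after 30 returned to A): A=217, B=69, C=22, D=50, E=217, F=170
Pot levels (distinct totals of non-folded players): 22, 50, 69, 170, 217
Layer 1-22: 22 each from A, B, C, D, E, F = 22*6 = 132 chips; eligible A, B, C, D, E, F
Layer 23-50: 28 each from A, B, D, E, F = 28*5 = 140 chips; eligible A, B, D, E, F
Layer 51-69: 19 each from A, B, E, F = 19*4 = 76 chips; eligible A, B, E, F
Layer 70-170: 101 each from A, E, F = 101*3 = 303 chips; eligible A, E, F
Layer 171-217: 47 each from A, E = 47*2 = 94 chips; eligible A, E

Pot 1: 132 chips, eligible: A, B, C, D, E, F
Pot 2: 140 chips, eligible: A, B, D, E, F
Pot 3: 76 chips, eligible: A, B, E, F
Pot 4: 303 chips, eligible: A, E, F
Pot 5: 94 chips, eligible: A, E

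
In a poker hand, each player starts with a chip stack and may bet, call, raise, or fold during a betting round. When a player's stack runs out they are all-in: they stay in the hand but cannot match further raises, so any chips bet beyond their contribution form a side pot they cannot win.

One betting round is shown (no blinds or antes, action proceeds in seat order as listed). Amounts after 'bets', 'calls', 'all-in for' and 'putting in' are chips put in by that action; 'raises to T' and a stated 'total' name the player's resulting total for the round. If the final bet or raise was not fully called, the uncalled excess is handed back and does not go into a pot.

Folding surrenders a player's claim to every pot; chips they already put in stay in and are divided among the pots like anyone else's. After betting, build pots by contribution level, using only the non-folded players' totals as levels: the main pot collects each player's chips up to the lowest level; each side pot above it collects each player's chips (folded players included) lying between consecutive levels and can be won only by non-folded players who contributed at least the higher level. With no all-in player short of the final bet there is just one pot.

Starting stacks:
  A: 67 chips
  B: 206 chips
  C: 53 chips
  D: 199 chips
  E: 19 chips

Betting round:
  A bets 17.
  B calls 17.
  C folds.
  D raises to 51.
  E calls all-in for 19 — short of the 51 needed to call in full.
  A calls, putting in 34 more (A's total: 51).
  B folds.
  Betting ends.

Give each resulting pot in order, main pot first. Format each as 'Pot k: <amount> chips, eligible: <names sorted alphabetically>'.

Pot 1: 74 chips, eligible: A, D, E
Pot 2: 64 chips, eligible: A, D

Derivation:
Contributions: A=51, B=17, D=51, E=19
Folded: B, C
Pot levels (distinct totals of non-folded players): 19, 51
Layer 1-19: A 19 + B 17 + D 19 + E 19 = 74 chips; eligible A, D, E
Layer 20-51: 32 each from A, D = 32*2 = 64 chips; eligible A, D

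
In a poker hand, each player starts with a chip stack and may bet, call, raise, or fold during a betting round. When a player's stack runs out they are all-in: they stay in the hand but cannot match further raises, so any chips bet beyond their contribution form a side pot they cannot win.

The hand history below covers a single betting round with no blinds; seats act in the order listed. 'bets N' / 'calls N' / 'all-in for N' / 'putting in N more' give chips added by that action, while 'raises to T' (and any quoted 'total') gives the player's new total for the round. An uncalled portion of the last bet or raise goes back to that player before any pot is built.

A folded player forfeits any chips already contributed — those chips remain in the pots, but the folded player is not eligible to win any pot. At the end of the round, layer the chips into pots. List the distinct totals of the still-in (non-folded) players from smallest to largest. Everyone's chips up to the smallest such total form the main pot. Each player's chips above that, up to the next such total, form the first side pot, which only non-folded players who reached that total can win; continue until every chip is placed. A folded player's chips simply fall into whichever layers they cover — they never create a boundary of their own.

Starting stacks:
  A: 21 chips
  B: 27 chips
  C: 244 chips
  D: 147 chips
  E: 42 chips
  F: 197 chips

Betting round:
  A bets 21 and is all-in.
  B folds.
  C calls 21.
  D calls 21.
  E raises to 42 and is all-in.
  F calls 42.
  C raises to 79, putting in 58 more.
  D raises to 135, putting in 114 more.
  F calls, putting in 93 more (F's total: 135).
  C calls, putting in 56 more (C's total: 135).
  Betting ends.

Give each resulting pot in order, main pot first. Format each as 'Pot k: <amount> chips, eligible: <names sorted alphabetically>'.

Contributions: A=21, C=135, D=135, E=42, F=135
Folded: B
Pot levels (distinct totals of non-folded players): 21, 42, 135
Layer 1-21: 21 each from A, C, D, E, F = 21*5 = 105 chips; eligible A, C, D, E, F
Layer 22-42: 21 each from C, D, E, F = 21*4 = 84 chips; eligible C, D, E, F
Layer 43-135: 93 each from C, D, F = 93*3 = 279 chips; eligible C, D, F

Pot 1: 105 chips, eligible: A, C, D, E, F
Pot 2: 84 chips, eligible: C, D, E, F
Pot 3: 279 chips, eligible: C, D, F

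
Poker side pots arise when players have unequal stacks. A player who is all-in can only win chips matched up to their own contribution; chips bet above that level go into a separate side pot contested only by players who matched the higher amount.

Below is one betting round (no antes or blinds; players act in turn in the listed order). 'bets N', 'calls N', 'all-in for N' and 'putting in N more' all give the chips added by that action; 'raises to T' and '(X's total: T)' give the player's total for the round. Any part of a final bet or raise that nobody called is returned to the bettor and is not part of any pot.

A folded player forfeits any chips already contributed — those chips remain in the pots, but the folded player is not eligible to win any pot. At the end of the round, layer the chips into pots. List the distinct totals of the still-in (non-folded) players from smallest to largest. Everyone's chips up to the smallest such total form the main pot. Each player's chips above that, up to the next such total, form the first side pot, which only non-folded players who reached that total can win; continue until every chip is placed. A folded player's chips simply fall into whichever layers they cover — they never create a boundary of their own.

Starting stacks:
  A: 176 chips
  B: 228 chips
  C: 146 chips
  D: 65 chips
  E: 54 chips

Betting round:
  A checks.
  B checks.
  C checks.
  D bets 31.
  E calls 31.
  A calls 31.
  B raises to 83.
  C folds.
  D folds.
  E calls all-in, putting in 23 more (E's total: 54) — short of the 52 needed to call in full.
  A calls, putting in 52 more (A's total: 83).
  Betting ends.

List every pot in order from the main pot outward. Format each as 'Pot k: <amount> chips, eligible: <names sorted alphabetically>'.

Contributions: A=83, B=83, D=31, E=54
Folded: C, D
Pot levels (distinct totals of non-folded players): 54, 83
Layer 1-54: A 54 + B 54 + D 31 + E 54 = 193 chips; eligible A, B, E
Layer 55-83: 29 each from A, B = 29*2 = 58 chips; eligible A, B

Pot 1: 193 chips, eligible: A, B, E
Pot 2: 58 chips, eligible: A, B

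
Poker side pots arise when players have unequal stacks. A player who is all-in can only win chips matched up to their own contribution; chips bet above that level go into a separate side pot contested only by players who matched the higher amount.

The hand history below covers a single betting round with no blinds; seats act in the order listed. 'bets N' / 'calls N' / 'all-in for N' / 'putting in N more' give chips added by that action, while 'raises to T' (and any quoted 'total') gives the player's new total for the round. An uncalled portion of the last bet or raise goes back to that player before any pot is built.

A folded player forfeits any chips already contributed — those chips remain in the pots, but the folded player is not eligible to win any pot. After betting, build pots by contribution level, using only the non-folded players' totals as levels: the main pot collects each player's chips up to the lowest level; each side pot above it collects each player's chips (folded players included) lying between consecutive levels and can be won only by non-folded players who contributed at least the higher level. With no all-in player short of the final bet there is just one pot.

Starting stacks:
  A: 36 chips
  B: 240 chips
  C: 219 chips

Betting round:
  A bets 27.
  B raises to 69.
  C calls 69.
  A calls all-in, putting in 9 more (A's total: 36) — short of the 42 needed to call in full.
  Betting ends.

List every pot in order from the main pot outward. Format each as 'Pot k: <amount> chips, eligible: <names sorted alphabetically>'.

Pot 1: 108 chips, eligible: A, B, C
Pot 2: 66 chips, eligible: B, C

Derivation:
Contributions: A=36, B=69, C=69
Pot levels (distinct totals of non-folded players): 36, 69
Layer 1-36: 36 each from A, B, C = 36*3 = 108 chips; eligible A, B, C
Layer 37-69: 33 each from B, C = 33*2 = 66 chips; eligible B, C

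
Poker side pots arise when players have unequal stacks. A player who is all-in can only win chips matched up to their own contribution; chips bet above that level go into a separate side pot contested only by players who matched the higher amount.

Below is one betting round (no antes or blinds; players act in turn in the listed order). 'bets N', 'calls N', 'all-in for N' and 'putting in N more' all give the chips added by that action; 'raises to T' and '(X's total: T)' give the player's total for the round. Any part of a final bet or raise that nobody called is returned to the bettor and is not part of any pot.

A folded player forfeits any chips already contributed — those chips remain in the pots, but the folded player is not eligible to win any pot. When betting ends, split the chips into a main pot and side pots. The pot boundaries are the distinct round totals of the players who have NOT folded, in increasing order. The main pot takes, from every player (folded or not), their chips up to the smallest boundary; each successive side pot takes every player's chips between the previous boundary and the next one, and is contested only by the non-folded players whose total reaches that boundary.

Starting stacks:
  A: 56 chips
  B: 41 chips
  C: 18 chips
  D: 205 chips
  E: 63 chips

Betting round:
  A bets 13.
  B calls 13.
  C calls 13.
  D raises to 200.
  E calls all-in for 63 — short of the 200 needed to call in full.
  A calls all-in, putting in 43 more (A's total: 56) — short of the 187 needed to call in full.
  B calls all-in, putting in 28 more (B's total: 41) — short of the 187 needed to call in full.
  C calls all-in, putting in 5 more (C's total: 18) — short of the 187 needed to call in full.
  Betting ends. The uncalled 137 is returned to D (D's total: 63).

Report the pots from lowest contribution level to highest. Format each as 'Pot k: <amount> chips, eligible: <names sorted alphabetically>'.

Contributions (after 137 returned to D): A=56, B=41, C=18, D=63, E=63
Pot levels (distinct totals of non-folded players): 18, 41, 56, 63
Layer 1-18: 18 each from A, B, C, D, E = 18*5 = 90 chips; eligible A, B, C, D, E
Layer 19-41: 23 each from A, B, D, E = 23*4 = 92 chips; eligible A, B, D, E
Layer 42-56: 15 each from A, D, E = 15*3 = 45 chips; eligible A, D, E
Layer 57-63: 7 each from D, E = 7*2 = 14 chips; eligible D, E

Pot 1: 90 chips, eligible: A, B, C, D, E
Pot 2: 92 chips, eligible: A, B, D, E
Pot 3: 45 chips, eligible: A, D, E
Pot 4: 14 chips, eligible: D, E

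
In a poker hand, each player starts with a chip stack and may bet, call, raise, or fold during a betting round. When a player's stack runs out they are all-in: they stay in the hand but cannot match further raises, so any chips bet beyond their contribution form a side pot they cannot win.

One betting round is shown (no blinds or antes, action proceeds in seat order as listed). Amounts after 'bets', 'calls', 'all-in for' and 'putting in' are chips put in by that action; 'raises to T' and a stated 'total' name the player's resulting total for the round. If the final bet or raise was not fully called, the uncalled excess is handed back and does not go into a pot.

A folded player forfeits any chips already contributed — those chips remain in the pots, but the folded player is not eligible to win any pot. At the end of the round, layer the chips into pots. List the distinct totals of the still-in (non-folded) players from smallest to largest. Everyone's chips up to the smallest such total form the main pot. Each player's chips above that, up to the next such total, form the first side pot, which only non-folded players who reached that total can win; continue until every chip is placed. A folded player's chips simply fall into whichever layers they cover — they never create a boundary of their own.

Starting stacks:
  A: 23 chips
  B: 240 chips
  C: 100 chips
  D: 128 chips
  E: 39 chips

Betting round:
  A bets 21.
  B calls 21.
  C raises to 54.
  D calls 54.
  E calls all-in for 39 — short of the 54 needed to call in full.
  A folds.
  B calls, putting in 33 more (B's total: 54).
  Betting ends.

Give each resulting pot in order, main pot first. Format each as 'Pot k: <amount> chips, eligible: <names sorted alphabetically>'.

Contributions: A=21, B=54, C=54, D=54, E=39
Folded: A
Pot levels (distinct totals of non-folded players): 39, 54
Layer 1-39: A 21 + B 39 + C 39 + D 39 + E 39 = 177 chips; eligible B, C, D, E
Layer 40-54: 15 each from B, C, D = 15*3 = 45 chips; eligible B, C, D

Pot 1: 177 chips, eligible: B, C, D, E
Pot 2: 45 chips, eligible: B, C, D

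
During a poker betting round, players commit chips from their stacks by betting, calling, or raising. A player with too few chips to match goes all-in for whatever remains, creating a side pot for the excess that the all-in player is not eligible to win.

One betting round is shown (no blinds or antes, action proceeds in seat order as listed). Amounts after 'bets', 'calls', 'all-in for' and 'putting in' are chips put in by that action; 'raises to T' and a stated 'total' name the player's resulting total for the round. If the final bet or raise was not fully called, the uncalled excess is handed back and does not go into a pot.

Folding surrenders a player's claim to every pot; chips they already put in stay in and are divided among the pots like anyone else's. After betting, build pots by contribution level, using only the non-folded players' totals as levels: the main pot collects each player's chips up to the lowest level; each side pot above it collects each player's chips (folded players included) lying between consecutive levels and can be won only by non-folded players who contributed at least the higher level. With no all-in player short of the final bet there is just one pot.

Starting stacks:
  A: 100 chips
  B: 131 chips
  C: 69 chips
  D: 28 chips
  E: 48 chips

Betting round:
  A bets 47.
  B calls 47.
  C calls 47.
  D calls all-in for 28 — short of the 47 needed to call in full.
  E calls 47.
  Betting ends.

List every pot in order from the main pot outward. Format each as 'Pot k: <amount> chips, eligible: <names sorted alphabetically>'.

Pot 1: 140 chips, eligible: A, B, C, D, E
Pot 2: 76 chips, eligible: A, B, C, E

Derivation:
Contributions: A=47, B=47, C=47, D=28, E=47
Pot levels (distinct totals of non-folded players): 28, 47
Layer 1-28: 28 each from A, B, C, D, E = 28*5 = 140 chips; eligible A, B, C, D, E
Layer 29-47: 19 each from A, B, C, E = 19*4 = 76 chips; eligible A, B, C, E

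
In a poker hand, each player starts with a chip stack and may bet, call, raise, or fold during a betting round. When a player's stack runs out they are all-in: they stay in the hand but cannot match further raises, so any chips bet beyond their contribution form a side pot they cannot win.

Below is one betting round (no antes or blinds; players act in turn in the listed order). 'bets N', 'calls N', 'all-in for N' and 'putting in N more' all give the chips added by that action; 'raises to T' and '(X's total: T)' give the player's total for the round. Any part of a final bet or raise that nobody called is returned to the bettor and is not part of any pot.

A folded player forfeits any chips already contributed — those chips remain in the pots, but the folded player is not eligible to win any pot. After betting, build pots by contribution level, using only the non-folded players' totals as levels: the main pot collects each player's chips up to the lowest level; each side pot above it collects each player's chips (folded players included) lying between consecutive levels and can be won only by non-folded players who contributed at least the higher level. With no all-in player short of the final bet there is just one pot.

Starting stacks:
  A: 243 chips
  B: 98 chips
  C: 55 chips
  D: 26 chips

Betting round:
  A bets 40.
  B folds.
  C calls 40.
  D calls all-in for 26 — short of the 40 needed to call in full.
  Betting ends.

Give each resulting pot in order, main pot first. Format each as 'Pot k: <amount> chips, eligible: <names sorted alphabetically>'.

Contributions: A=40, C=40, D=26
Folded: B
Pot levels (distinct totals of non-folded players): 26, 40
Layer 1-26: 26 each from A, C, D = 26*3 = 78 chips; eligible A, C, D
Layer 27-40: 14 each from A, C = 14*2 = 28 chips; eligible A, C

Pot 1: 78 chips, eligible: A, C, D
Pot 2: 28 chips, eligible: A, C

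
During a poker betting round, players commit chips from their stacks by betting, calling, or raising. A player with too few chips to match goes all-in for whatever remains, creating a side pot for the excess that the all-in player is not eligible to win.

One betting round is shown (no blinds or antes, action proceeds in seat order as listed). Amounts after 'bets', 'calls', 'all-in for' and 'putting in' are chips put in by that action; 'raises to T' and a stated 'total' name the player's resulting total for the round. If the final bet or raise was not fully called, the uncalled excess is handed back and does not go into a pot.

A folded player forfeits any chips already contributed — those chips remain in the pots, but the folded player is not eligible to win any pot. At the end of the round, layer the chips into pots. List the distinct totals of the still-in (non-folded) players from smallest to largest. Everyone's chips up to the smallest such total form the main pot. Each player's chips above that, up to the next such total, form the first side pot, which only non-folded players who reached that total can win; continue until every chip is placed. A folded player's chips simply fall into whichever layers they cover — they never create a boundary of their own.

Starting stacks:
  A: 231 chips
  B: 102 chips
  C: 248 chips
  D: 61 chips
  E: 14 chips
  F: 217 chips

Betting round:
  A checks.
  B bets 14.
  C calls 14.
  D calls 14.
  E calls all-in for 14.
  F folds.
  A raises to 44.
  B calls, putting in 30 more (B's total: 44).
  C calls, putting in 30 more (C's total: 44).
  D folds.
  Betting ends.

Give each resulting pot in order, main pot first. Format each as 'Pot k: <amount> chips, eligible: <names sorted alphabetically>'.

Pot 1: 70 chips, eligible: A, B, C, E
Pot 2: 90 chips, eligible: A, B, C

Derivation:
Contributions: A=44, B=44, C=44, D=14, E=14
Folded: D, F
Pot levels (distinct totals of non-folded players): 14, 44
Layer 1-14: 14 each from A, B, C, D, E = 14*5 = 70 chips; eligible A, B, C, E
Layer 15-44: 30 each from A, B, C = 30*3 = 90 chips; eligible A, B, C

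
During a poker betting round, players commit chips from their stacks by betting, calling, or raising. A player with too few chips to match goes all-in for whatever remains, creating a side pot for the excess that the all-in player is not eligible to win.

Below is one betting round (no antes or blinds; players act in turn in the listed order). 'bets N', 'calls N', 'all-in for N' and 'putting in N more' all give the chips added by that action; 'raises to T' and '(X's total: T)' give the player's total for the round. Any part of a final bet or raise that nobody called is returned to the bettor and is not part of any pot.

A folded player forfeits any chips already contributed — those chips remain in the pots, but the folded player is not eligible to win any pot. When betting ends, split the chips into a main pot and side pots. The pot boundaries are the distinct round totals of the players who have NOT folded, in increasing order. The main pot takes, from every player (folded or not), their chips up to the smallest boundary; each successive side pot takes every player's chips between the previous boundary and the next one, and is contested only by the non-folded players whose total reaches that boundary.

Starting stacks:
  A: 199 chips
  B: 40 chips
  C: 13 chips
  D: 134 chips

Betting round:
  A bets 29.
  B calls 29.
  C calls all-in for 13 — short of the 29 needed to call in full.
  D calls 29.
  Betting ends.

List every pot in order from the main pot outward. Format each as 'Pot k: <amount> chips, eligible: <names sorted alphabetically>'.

Pot 1: 52 chips, eligible: A, B, C, D
Pot 2: 48 chips, eligible: A, B, D

Derivation:
Contributions: A=29, B=29, C=13, D=29
Pot levels (distinct totals of non-folded players): 13, 29
Layer 1-13: 13 each from A, B, C, D = 13*4 = 52 chips; eligible A, B, C, D
Layer 14-29: 16 each from A, B, D = 16*3 = 48 chips; eligible A, B, D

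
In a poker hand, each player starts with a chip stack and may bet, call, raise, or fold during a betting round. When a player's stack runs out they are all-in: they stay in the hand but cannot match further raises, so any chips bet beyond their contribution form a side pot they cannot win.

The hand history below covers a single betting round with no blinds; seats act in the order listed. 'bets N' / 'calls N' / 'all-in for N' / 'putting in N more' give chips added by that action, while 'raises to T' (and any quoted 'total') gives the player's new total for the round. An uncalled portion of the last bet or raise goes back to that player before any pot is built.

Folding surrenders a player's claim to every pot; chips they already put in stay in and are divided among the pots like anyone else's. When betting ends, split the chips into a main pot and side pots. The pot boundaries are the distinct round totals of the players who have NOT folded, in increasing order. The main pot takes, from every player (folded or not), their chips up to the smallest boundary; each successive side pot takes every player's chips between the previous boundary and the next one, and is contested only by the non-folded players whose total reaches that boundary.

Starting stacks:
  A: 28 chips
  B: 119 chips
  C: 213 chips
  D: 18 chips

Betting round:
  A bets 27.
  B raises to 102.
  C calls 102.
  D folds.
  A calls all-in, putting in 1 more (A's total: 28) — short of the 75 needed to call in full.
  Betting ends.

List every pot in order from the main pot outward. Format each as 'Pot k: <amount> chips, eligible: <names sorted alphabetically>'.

Pot 1: 84 chips, eligible: A, B, C
Pot 2: 148 chips, eligible: B, C

Derivation:
Contributions: A=28, B=102, C=102
Folded: D
Pot levels (distinct totals of non-folded players): 28, 102
Layer 1-28: 28 each from A, B, C = 28*3 = 84 chips; eligible A, B, C
Layer 29-102: 74 each from B, C = 74*2 = 148 chips; eligible B, C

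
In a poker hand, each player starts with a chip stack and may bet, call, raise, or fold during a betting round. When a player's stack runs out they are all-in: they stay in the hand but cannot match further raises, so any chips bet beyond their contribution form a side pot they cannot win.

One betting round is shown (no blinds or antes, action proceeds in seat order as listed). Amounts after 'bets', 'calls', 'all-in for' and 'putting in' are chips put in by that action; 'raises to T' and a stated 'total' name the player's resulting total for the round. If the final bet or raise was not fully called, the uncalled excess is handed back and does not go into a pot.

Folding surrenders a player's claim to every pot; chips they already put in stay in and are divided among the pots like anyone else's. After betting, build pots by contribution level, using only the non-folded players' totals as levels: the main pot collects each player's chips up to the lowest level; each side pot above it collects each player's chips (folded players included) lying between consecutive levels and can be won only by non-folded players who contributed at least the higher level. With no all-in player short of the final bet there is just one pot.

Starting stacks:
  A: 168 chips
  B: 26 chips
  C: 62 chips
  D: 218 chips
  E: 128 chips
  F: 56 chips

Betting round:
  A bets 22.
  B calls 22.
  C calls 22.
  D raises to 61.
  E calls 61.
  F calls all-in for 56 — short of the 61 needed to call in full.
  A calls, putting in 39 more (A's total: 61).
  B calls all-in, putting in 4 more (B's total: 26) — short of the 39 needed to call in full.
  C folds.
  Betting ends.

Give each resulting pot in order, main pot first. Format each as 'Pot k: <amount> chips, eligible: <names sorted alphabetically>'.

Pot 1: 152 chips, eligible: A, B, D, E, F
Pot 2: 120 chips, eligible: A, D, E, F
Pot 3: 15 chips, eligible: A, D, E

Derivation:
Contributions: A=61, B=26, C=22, D=61, E=61, F=56
Folded: C
Pot levels (distinct totals of non-folded players): 26, 56, 61
Layer 1-26: A 26 + B 26 + C 22 + D 26 + E 26 + F 26 = 152 chips; eligible A, B, D, E, F
Layer 27-56: 30 each from A, D, E, F = 30*4 = 120 chips; eligible A, D, E, F
Layer 57-61: 5 each from A, D, E = 5*3 = 15 chips; eligible A, D, E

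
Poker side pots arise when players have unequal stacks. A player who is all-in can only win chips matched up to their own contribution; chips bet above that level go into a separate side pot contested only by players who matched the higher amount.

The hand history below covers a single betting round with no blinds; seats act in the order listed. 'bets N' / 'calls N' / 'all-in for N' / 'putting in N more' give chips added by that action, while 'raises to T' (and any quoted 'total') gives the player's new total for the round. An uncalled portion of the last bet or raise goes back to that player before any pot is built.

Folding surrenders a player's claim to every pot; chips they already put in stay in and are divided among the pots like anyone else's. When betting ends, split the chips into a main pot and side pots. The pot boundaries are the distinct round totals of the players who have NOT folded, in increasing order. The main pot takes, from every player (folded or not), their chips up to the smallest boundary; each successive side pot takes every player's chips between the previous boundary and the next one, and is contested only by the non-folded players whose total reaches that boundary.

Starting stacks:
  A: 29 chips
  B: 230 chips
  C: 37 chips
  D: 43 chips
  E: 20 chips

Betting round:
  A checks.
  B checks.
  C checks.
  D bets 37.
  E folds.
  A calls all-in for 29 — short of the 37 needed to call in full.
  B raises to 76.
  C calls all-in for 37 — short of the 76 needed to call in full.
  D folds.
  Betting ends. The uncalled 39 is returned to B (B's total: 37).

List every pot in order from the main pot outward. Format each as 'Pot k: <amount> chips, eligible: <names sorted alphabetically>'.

Contributions (after 39 returned to B): A=29, B=37, C=37, D=37
Folded: D, E
Pot levels (distinct totals of non-folded players): 29, 37
Layer 1-29: 29 each from A, B, C, D = 29*4 = 116 chips; eligible A, B, C
Layer 30-37: 8 each from B, C, D = 8*3 = 24 chips; eligible B, C

Pot 1: 116 chips, eligible: A, B, C
Pot 2: 24 chips, eligible: B, C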